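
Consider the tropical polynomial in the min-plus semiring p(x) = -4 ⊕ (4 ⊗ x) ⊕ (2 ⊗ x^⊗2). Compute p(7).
p(7) = -4

A tropical monomial a ⊗ x^⊗i evaluates to a + i · x. Evaluating each term at x = 7:
  Term 0 contributes -4 + 0 · 7 = -4
  Term 1 contributes 4 + 1 · 7 = 11
  Term 2 contributes 2 + 2 · 7 = 16
p(7) = ⊕ of these = min[-4, 11, 16] = -4.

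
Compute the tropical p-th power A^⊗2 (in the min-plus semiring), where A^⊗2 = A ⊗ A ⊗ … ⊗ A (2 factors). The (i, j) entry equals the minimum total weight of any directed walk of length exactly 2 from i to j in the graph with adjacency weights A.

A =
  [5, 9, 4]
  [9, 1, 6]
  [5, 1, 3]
A^⊗2 =
  [9, 5, 7]
  [10, 2, 7]
  [8, 2, 6]

Each entry (A^⊗2)_ij equals the minimum over all length-2 walks i = v_0 → v_1 → … → v_2 = j of Σ_t A[v_t][v_{t+1}]. For example, for (i, j) = (0, 2) we minimise over 3 possible intermediate vertex sequences; the minimum is 7, attained along the walk 0 → 2 → 2.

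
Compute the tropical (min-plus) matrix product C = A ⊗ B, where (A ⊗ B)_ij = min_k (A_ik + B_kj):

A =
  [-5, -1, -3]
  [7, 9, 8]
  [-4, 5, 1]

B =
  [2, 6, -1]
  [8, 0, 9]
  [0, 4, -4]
A ⊗ B =
  [-3, -1, -7]
  [8, 9, 4]
  [-2, 2, -5]

Apply the min-plus product entry-by-entry:
  C[0][0] = min over k of (A[0][0] + B[0][0] = -5 + 2 = -3, A[0][1] + B[1][0] = -1 + 8 = 7, A[0][2] + B[2][0] = -3 + 0 = -3) = -3 (attained at k = 0)
  C[0][1] = min over k of (A[0][0] + B[0][1] = -5 + 6 = 1, A[0][1] + B[1][1] = -1 + 0 = -1, A[0][2] + B[2][1] = -3 + 4 = 1) = -1 (attained at k = 1)
  C[0][2] = min over k of (A[0][0] + B[0][2] = -5 + -1 = -6, A[0][1] + B[1][2] = -1 + 9 = 8, A[0][2] + B[2][2] = -3 + -4 = -7) = -7 (attained at k = 2)
  C[1][0] = min over k of (A[1][0] + B[0][0] = 7 + 2 = 9, A[1][1] + B[1][0] = 9 + 8 = 17, A[1][2] + B[2][0] = 8 + 0 = 8) = 8 (attained at k = 2)
  C[1][1] = min over k of (A[1][0] + B[0][1] = 7 + 6 = 13, A[1][1] + B[1][1] = 9 + 0 = 9, A[1][2] + B[2][1] = 8 + 4 = 12) = 9 (attained at k = 1)
  C[1][2] = min over k of (A[1][0] + B[0][2] = 7 + -1 = 6, A[1][1] + B[1][2] = 9 + 9 = 18, A[1][2] + B[2][2] = 8 + -4 = 4) = 4 (attained at k = 2)
  C[2][0] = min over k of (A[2][0] + B[0][0] = -4 + 2 = -2, A[2][1] + B[1][0] = 5 + 8 = 13, A[2][2] + B[2][0] = 1 + 0 = 1) = -2 (attained at k = 0)
  C[2][1] = min over k of (A[2][0] + B[0][1] = -4 + 6 = 2, A[2][1] + B[1][1] = 5 + 0 = 5, A[2][2] + B[2][1] = 1 + 4 = 5) = 2 (attained at k = 0)
  C[2][2] = min over k of (A[2][0] + B[0][2] = -4 + -1 = -5, A[2][1] + B[1][2] = 5 + 9 = 14, A[2][2] + B[2][2] = 1 + -4 = -3) = -5 (attained at k = 0)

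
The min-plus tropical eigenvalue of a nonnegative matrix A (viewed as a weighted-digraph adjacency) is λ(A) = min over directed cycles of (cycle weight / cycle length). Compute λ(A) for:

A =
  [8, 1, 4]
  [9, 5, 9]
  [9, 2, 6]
λ(A) = 5

Enumerate directed cycles and compute their means (weight / length). Sample:
  cycle 0 → 0: weight = 8, length = 1, mean = 8/1 ≈ 8.000
  cycle 1 → 1: weight = 5, length = 1, mean = 5/1 ≈ 5.000
  cycle 2 → 2: weight = 6, length = 1, mean = 6/1 ≈ 6.000
  cycle 0 → 1 → 0: weight = 10, length = 2, mean = 10/2 ≈ 5.000
  cycle 0 → 2 → 0: weight = 13, length = 2, mean = 13/2 ≈ 6.500
  cycle 1 → 0 → 1: weight = 10, length = 2, mean = 10/2 ≈ 5.000
Minimum mean = 5.000, attained e.g. along the cycle 1 → 1 with weight 5 and length 1. So λ(A) = 5/1 = 5.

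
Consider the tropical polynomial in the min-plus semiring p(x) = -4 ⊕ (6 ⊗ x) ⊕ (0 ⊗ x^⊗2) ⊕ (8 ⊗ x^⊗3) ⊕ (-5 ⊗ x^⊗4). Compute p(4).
p(4) = -4

A tropical monomial a ⊗ x^⊗i evaluates to a + i · x. Evaluating each term at x = 4:
  Term 0 contributes -4 + 0 · 4 = -4
  Term 1 contributes 6 + 1 · 4 = 10
  Term 2 contributes 0 + 2 · 4 = 8
  Term 3 contributes 8 + 3 · 4 = 20
  Term 4 contributes -5 + 4 · 4 = 11
p(4) = ⊕ of these = min[-4, 10, 8, 20, 11] = -4.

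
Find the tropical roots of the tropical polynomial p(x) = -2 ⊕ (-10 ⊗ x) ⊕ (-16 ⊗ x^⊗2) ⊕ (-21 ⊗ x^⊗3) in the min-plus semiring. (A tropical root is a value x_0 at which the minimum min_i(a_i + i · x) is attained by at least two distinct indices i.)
Roots: {5, 6, 8}

Each tropical root is a break point of the lower envelope of the lines y = a_i + i · x (there are 4 lines, with slopes 0, 1, ..., 3). Only the lines that attain the minimum somewhere contribute to roots; other lines are dominated. Here the surviving (envelope) indices are i = 3, i = 2, i = 1, i = 0.
Intersections between consecutive envelope lines give the roots: for adjacent envelope indices i < j the intersection is x = (a_i − a_j) / (j − i). Reading off the sorted break points: {5, 6, 8}.
Verification: at each break x_0, at least two indices attain the minimum of min_i(a_i + i · x_0).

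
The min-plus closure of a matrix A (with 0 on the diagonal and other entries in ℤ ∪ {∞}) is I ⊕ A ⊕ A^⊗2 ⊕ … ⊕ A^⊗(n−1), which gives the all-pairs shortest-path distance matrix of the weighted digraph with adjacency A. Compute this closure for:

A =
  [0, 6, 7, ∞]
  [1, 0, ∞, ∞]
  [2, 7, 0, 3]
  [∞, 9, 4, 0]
Closure =
  [0, 6, 7, 10]
  [1, 0, 8, 11]
  [2, 7, 0, 3]
  [6, 9, 4, 0]

This is the Floyd-Warshall all-pairs shortest-path computation. For each intermediate vertex k = 0, 1, …, 3, update dist[i][j] ← min(dist[i][j], dist[i][k] + dist[k][j]). The final matrix gives, for each (i, j), the minimum total weight of any directed path from i to j (possibly empty when i = j).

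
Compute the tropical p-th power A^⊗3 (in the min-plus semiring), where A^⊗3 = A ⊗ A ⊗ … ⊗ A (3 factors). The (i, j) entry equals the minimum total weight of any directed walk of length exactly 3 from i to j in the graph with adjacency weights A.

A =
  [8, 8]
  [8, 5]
A^⊗3 =
  [21, 18]
  [18, 15]

Each entry (A^⊗3)_ij equals the minimum over all length-3 walks i = v_0 → v_1 → … → v_3 = j of Σ_t A[v_t][v_{t+1}]. For example, for (i, j) = (0, 1) we minimise over 4 possible intermediate vertex sequences; the minimum is 18, attained along the walk 0 → 1 → 1 → 1.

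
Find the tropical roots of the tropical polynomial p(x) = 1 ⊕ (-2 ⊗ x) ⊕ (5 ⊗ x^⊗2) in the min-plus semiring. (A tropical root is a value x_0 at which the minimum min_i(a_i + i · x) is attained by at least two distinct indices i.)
Roots: {-7, 3}

Each tropical root is a break point of the lower envelope of the lines y = a_i + i · x (there are 3 lines, with slopes 0, 1, ..., 2). Only the lines that attain the minimum somewhere contribute to roots; other lines are dominated. Here the surviving (envelope) indices are i = 2, i = 1, i = 0.
Intersections between consecutive envelope lines give the roots: for adjacent envelope indices i < j the intersection is x = (a_i − a_j) / (j − i). Reading off the sorted break points: {-7, 3}.
Verification: at each break x_0, at least two indices attain the minimum of min_i(a_i + i · x_0).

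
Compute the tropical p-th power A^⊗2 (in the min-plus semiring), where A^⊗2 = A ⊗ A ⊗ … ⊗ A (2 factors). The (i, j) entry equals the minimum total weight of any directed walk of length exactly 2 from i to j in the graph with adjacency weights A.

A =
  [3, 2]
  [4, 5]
A^⊗2 =
  [6, 5]
  [7, 6]

Each entry (A^⊗2)_ij equals the minimum over all length-2 walks i = v_0 → v_1 → … → v_2 = j of Σ_t A[v_t][v_{t+1}]. For example, for (i, j) = (0, 1) we minimise over 2 possible intermediate vertex sequences; the minimum is 5, attained along the walk 0 → 0 → 1.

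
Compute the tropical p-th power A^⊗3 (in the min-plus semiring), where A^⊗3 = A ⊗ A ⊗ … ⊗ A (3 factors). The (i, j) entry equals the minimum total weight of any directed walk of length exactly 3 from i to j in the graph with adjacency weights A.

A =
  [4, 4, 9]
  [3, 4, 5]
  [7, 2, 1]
A^⊗3 =
  [11, 11, 10]
  [10, 8, 7]
  [6, 4, 3]

Each entry (A^⊗3)_ij equals the minimum over all length-3 walks i = v_0 → v_1 → … → v_3 = j of Σ_t A[v_t][v_{t+1}]. For example, for (i, j) = (0, 2) we minimise over 9 possible intermediate vertex sequences; the minimum is 10, attained along the walk 0 → 1 → 2 → 2.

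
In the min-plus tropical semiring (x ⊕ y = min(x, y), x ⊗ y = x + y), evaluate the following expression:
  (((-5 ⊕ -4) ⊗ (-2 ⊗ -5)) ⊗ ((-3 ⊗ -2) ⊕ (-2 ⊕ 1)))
(((-5 ⊕ -4) ⊗ (-2 ⊗ -5)) ⊗ ((-3 ⊗ -2) ⊕ (-2 ⊕ 1))) = -17

Expand innermost to outermost. Recall ⊕ takes the minimum of its arguments and ⊗ takes their sum. Working out the expression (((-5 ⊕ -4) ⊗ (-2 ⊗ -5)) ⊗ ((-3 ⊗ -2) ⊕ (-2 ⊕ 1))) gives -17.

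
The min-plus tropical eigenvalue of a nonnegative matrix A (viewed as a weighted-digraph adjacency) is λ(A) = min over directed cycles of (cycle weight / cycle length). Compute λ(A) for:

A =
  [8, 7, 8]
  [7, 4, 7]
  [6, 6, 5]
λ(A) = 4

Enumerate directed cycles and compute their means (weight / length). Sample:
  cycle 0 → 0: weight = 8, length = 1, mean = 8/1 ≈ 8.000
  cycle 1 → 1: weight = 4, length = 1, mean = 4/1 ≈ 4.000
  cycle 2 → 2: weight = 5, length = 1, mean = 5/1 ≈ 5.000
  cycle 0 → 1 → 0: weight = 14, length = 2, mean = 14/2 ≈ 7.000
  cycle 0 → 2 → 0: weight = 14, length = 2, mean = 14/2 ≈ 7.000
  cycle 1 → 0 → 1: weight = 14, length = 2, mean = 14/2 ≈ 7.000
Minimum mean = 4.000, attained e.g. along the cycle 1 → 1 with weight 4 and length 1. So λ(A) = 4/1 = 4.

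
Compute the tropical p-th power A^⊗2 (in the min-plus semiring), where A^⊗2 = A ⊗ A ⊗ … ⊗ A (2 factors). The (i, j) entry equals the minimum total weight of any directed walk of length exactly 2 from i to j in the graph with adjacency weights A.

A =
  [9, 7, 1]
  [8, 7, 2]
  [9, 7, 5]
A^⊗2 =
  [10, 8, 6]
  [11, 9, 7]
  [14, 12, 9]

Each entry (A^⊗2)_ij equals the minimum over all length-2 walks i = v_0 → v_1 → … → v_2 = j of Σ_t A[v_t][v_{t+1}]. For example, for (i, j) = (0, 2) we minimise over 3 possible intermediate vertex sequences; the minimum is 6, attained along the walk 0 → 2 → 2.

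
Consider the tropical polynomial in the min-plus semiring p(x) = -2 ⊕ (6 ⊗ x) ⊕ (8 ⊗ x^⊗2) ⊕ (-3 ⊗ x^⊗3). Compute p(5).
p(5) = -2

A tropical monomial a ⊗ x^⊗i evaluates to a + i · x. Evaluating each term at x = 5:
  Term 0 contributes -2 + 0 · 5 = -2
  Term 1 contributes 6 + 1 · 5 = 11
  Term 2 contributes 8 + 2 · 5 = 18
  Term 3 contributes -3 + 3 · 5 = 12
p(5) = ⊕ of these = min[-2, 11, 18, 12] = -2.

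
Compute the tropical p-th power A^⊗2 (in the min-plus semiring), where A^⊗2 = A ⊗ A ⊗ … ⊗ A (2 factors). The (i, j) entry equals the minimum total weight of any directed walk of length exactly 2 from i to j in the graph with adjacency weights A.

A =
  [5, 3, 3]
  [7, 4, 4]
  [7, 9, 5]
A^⊗2 =
  [10, 7, 7]
  [11, 8, 8]
  [12, 10, 10]

Each entry (A^⊗2)_ij equals the minimum over all length-2 walks i = v_0 → v_1 → … → v_2 = j of Σ_t A[v_t][v_{t+1}]. For example, for (i, j) = (0, 2) we minimise over 3 possible intermediate vertex sequences; the minimum is 7, attained along the walk 0 → 1 → 2.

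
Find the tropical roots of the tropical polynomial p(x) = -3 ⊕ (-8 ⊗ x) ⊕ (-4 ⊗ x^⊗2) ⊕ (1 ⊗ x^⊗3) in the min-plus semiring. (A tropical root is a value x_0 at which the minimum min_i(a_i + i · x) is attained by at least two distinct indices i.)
Roots: {-5, -4, 5}

Each tropical root is a break point of the lower envelope of the lines y = a_i + i · x (there are 4 lines, with slopes 0, 1, ..., 3). Only the lines that attain the minimum somewhere contribute to roots; other lines are dominated. Here the surviving (envelope) indices are i = 3, i = 2, i = 1, i = 0.
Intersections between consecutive envelope lines give the roots: for adjacent envelope indices i < j the intersection is x = (a_i − a_j) / (j − i). Reading off the sorted break points: {-5, -4, 5}.
Verification: at each break x_0, at least two indices attain the minimum of min_i(a_i + i · x_0).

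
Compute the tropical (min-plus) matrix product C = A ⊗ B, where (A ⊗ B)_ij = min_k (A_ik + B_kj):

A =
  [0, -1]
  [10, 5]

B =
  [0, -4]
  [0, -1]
A ⊗ B =
  [-1, -4]
  [5, 4]

Apply the min-plus product entry-by-entry:
  C[0][0] = min over k of (A[0][0] + B[0][0] = 0 + 0 = 0, A[0][1] + B[1][0] = -1 + 0 = -1) = -1 (attained at k = 1)
  C[0][1] = min over k of (A[0][0] + B[0][1] = 0 + -4 = -4, A[0][1] + B[1][1] = -1 + -1 = -2) = -4 (attained at k = 0)
  C[1][0] = min over k of (A[1][0] + B[0][0] = 10 + 0 = 10, A[1][1] + B[1][0] = 5 + 0 = 5) = 5 (attained at k = 1)
  C[1][1] = min over k of (A[1][0] + B[0][1] = 10 + -4 = 6, A[1][1] + B[1][1] = 5 + -1 = 4) = 4 (attained at k = 1)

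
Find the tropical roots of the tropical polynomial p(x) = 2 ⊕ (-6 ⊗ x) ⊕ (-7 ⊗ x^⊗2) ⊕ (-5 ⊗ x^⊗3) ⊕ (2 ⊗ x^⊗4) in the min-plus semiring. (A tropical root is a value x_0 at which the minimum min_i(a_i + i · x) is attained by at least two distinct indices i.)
Roots: {-7, -2, 1, 8}

Each tropical root is a break point of the lower envelope of the lines y = a_i + i · x (there are 5 lines, with slopes 0, 1, ..., 4). Only the lines that attain the minimum somewhere contribute to roots; other lines are dominated. Here the surviving (envelope) indices are i = 4, i = 3, i = 2, i = 1, i = 0.
Intersections between consecutive envelope lines give the roots: for adjacent envelope indices i < j the intersection is x = (a_i − a_j) / (j − i). Reading off the sorted break points: {-7, -2, 1, 8}.
Verification: at each break x_0, at least two indices attain the minimum of min_i(a_i + i · x_0).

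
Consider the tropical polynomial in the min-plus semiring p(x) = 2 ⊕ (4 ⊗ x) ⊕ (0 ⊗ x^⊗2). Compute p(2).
p(2) = 2

A tropical monomial a ⊗ x^⊗i evaluates to a + i · x. Evaluating each term at x = 2:
  Term 0 contributes 2 + 0 · 2 = 2
  Term 1 contributes 4 + 1 · 2 = 6
  Term 2 contributes 0 + 2 · 2 = 4
p(2) = ⊕ of these = min[2, 6, 4] = 2.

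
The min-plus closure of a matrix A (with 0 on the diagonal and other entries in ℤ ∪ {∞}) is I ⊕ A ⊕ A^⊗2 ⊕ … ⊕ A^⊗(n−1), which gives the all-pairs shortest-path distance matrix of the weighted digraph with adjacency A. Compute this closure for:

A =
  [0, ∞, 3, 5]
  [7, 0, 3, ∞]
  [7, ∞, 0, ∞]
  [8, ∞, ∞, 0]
Closure =
  [0, ∞, 3, 5]
  [7, 0, 3, 12]
  [7, ∞, 0, 12]
  [8, ∞, 11, 0]

This is the Floyd-Warshall all-pairs shortest-path computation. For each intermediate vertex k = 0, 1, …, 3, update dist[i][j] ← min(dist[i][j], dist[i][k] + dist[k][j]). The final matrix gives, for each (i, j), the minimum total weight of any directed path from i to j (possibly empty when i = j).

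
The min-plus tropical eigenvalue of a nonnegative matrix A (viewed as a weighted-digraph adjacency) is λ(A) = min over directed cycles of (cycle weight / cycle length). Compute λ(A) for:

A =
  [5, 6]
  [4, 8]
λ(A) = 5

Enumerate directed cycles and compute their means (weight / length). Sample:
  cycle 0 → 0: weight = 5, length = 1, mean = 5/1 ≈ 5.000
  cycle 1 → 1: weight = 8, length = 1, mean = 8/1 ≈ 8.000
  cycle 0 → 1 → 0: weight = 10, length = 2, mean = 10/2 ≈ 5.000
  cycle 1 → 0 → 1: weight = 10, length = 2, mean = 10/2 ≈ 5.000
Minimum mean = 5.000, attained e.g. along the cycle 0 → 0 with weight 5 and length 1. So λ(A) = 5/1 = 5.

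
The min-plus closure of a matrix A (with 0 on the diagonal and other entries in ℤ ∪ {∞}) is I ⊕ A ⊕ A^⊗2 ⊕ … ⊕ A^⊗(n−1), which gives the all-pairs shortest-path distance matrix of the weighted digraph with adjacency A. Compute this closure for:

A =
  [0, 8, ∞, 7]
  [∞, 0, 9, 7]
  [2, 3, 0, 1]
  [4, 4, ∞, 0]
Closure =
  [0, 8, 17, 7]
  [11, 0, 9, 7]
  [2, 3, 0, 1]
  [4, 4, 13, 0]

This is the Floyd-Warshall all-pairs shortest-path computation. For each intermediate vertex k = 0, 1, …, 3, update dist[i][j] ← min(dist[i][j], dist[i][k] + dist[k][j]). The final matrix gives, for each (i, j), the minimum total weight of any directed path from i to j (possibly empty when i = j).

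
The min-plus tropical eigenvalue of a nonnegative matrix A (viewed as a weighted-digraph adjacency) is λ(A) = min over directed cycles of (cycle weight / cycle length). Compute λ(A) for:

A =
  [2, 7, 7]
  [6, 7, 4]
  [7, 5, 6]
λ(A) = 2

Enumerate directed cycles and compute their means (weight / length). Sample:
  cycle 0 → 0: weight = 2, length = 1, mean = 2/1 ≈ 2.000
  cycle 1 → 1: weight = 7, length = 1, mean = 7/1 ≈ 7.000
  cycle 2 → 2: weight = 6, length = 1, mean = 6/1 ≈ 6.000
  cycle 0 → 1 → 0: weight = 13, length = 2, mean = 13/2 ≈ 6.500
  cycle 0 → 2 → 0: weight = 14, length = 2, mean = 14/2 ≈ 7.000
  cycle 1 → 0 → 1: weight = 13, length = 2, mean = 13/2 ≈ 6.500
Minimum mean = 2.000, attained e.g. along the cycle 0 → 0 with weight 2 and length 1. So λ(A) = 2/1 = 2.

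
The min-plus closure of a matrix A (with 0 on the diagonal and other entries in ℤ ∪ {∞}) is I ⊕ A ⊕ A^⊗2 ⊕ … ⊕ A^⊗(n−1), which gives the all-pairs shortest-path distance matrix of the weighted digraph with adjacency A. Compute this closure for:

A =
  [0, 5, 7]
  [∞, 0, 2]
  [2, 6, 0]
Closure =
  [0, 5, 7]
  [4, 0, 2]
  [2, 6, 0]

This is the Floyd-Warshall all-pairs shortest-path computation. For each intermediate vertex k = 0, 1, …, 2, update dist[i][j] ← min(dist[i][j], dist[i][k] + dist[k][j]). The final matrix gives, for each (i, j), the minimum total weight of any directed path from i to j (possibly empty when i = j).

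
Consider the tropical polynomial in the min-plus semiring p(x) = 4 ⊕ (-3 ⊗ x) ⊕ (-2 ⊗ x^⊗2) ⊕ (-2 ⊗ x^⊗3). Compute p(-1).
p(-1) = -5

A tropical monomial a ⊗ x^⊗i evaluates to a + i · x. Evaluating each term at x = -1:
  Term 0 contributes 4 + 0 · -1 = 4
  Term 1 contributes -3 + 1 · -1 = -4
  Term 2 contributes -2 + 2 · -1 = -4
  Term 3 contributes -2 + 3 · -1 = -5
p(-1) = ⊕ of these = min[4, -4, -4, -5] = -5.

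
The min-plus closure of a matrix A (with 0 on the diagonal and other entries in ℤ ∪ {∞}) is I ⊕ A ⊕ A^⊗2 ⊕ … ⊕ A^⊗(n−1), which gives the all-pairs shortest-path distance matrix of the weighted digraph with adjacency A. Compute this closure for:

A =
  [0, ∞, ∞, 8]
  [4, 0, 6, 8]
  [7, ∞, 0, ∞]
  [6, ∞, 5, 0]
Closure =
  [0, ∞, 13, 8]
  [4, 0, 6, 8]
  [7, ∞, 0, 15]
  [6, ∞, 5, 0]

This is the Floyd-Warshall all-pairs shortest-path computation. For each intermediate vertex k = 0, 1, …, 3, update dist[i][j] ← min(dist[i][j], dist[i][k] + dist[k][j]). The final matrix gives, for each (i, j), the minimum total weight of any directed path from i to j (possibly empty when i = j).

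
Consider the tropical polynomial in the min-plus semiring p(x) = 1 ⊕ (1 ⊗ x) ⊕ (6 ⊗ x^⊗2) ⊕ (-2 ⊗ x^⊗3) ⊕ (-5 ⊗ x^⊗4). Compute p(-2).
p(-2) = -13

A tropical monomial a ⊗ x^⊗i evaluates to a + i · x. Evaluating each term at x = -2:
  Term 0 contributes 1 + 0 · -2 = 1
  Term 1 contributes 1 + 1 · -2 = -1
  Term 2 contributes 6 + 2 · -2 = 2
  Term 3 contributes -2 + 3 · -2 = -8
  Term 4 contributes -5 + 4 · -2 = -13
p(-2) = ⊕ of these = min[1, -1, 2, -8, -13] = -13.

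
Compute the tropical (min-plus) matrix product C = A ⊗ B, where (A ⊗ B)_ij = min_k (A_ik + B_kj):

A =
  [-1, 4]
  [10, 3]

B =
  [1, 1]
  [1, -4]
A ⊗ B =
  [0, 0]
  [4, -1]

Apply the min-plus product entry-by-entry:
  C[0][0] = min over k of (A[0][0] + B[0][0] = -1 + 1 = 0, A[0][1] + B[1][0] = 4 + 1 = 5) = 0 (attained at k = 0)
  C[0][1] = min over k of (A[0][0] + B[0][1] = -1 + 1 = 0, A[0][1] + B[1][1] = 4 + -4 = 0) = 0 (attained at k = 0)
  C[1][0] = min over k of (A[1][0] + B[0][0] = 10 + 1 = 11, A[1][1] + B[1][0] = 3 + 1 = 4) = 4 (attained at k = 1)
  C[1][1] = min over k of (A[1][0] + B[0][1] = 10 + 1 = 11, A[1][1] + B[1][1] = 3 + -4 = -1) = -1 (attained at k = 1)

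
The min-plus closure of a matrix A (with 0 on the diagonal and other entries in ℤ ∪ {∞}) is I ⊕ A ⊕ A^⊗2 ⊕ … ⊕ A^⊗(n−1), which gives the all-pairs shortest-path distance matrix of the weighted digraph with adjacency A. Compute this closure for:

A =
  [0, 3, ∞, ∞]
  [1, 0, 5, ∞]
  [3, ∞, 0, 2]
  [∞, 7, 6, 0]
Closure =
  [0, 3, 8, 10]
  [1, 0, 5, 7]
  [3, 6, 0, 2]
  [8, 7, 6, 0]

This is the Floyd-Warshall all-pairs shortest-path computation. For each intermediate vertex k = 0, 1, …, 3, update dist[i][j] ← min(dist[i][j], dist[i][k] + dist[k][j]). The final matrix gives, for each (i, j), the minimum total weight of any directed path from i to j (possibly empty when i = j).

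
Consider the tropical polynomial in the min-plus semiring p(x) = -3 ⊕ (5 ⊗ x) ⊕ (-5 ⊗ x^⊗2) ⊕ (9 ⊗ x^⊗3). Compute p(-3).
p(-3) = -11

A tropical monomial a ⊗ x^⊗i evaluates to a + i · x. Evaluating each term at x = -3:
  Term 0 contributes -3 + 0 · -3 = -3
  Term 1 contributes 5 + 1 · -3 = 2
  Term 2 contributes -5 + 2 · -3 = -11
  Term 3 contributes 9 + 3 · -3 = 0
p(-3) = ⊕ of these = min[-3, 2, -11, 0] = -11.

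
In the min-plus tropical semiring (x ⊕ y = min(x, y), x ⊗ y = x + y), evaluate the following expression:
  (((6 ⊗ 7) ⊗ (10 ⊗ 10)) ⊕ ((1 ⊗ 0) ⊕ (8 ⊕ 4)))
(((6 ⊗ 7) ⊗ (10 ⊗ 10)) ⊕ ((1 ⊗ 0) ⊕ (8 ⊕ 4))) = 1

Expand innermost to outermost. Recall ⊕ takes the minimum of its arguments and ⊗ takes their sum. Working out the expression (((6 ⊗ 7) ⊗ (10 ⊗ 10)) ⊕ ((1 ⊗ 0) ⊕ (8 ⊕ 4))) gives 1.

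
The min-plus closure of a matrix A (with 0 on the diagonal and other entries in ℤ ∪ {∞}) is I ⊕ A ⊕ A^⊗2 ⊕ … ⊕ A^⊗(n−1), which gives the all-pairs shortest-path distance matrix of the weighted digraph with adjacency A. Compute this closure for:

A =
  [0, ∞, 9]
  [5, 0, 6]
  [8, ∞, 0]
Closure =
  [0, ∞, 9]
  [5, 0, 6]
  [8, ∞, 0]

This is the Floyd-Warshall all-pairs shortest-path computation. For each intermediate vertex k = 0, 1, …, 2, update dist[i][j] ← min(dist[i][j], dist[i][k] + dist[k][j]). The final matrix gives, for each (i, j), the minimum total weight of any directed path from i to j (possibly empty when i = j).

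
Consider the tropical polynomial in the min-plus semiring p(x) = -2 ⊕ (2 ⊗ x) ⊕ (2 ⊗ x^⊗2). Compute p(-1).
p(-1) = -2

A tropical monomial a ⊗ x^⊗i evaluates to a + i · x. Evaluating each term at x = -1:
  Term 0 contributes -2 + 0 · -1 = -2
  Term 1 contributes 2 + 1 · -1 = 1
  Term 2 contributes 2 + 2 · -1 = 0
p(-1) = ⊕ of these = min[-2, 1, 0] = -2.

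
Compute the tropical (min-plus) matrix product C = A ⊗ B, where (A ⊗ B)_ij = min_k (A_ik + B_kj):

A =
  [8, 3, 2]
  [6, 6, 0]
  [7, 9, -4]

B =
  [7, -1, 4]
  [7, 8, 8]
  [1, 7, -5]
A ⊗ B =
  [3, 7, -3]
  [1, 5, -5]
  [-3, 3, -9]

Apply the min-plus product entry-by-entry:
  C[0][0] = min over k of (A[0][0] + B[0][0] = 8 + 7 = 15, A[0][1] + B[1][0] = 3 + 7 = 10, A[0][2] + B[2][0] = 2 + 1 = 3) = 3 (attained at k = 2)
  C[0][1] = min over k of (A[0][0] + B[0][1] = 8 + -1 = 7, A[0][1] + B[1][1] = 3 + 8 = 11, A[0][2] + B[2][1] = 2 + 7 = 9) = 7 (attained at k = 0)
  C[0][2] = min over k of (A[0][0] + B[0][2] = 8 + 4 = 12, A[0][1] + B[1][2] = 3 + 8 = 11, A[0][2] + B[2][2] = 2 + -5 = -3) = -3 (attained at k = 2)
  C[1][0] = min over k of (A[1][0] + B[0][0] = 6 + 7 = 13, A[1][1] + B[1][0] = 6 + 7 = 13, A[1][2] + B[2][0] = 0 + 1 = 1) = 1 (attained at k = 2)
  C[1][1] = min over k of (A[1][0] + B[0][1] = 6 + -1 = 5, A[1][1] + B[1][1] = 6 + 8 = 14, A[1][2] + B[2][1] = 0 + 7 = 7) = 5 (attained at k = 0)
  C[1][2] = min over k of (A[1][0] + B[0][2] = 6 + 4 = 10, A[1][1] + B[1][2] = 6 + 8 = 14, A[1][2] + B[2][2] = 0 + -5 = -5) = -5 (attained at k = 2)
  C[2][0] = min over k of (A[2][0] + B[0][0] = 7 + 7 = 14, A[2][1] + B[1][0] = 9 + 7 = 16, A[2][2] + B[2][0] = -4 + 1 = -3) = -3 (attained at k = 2)
  C[2][1] = min over k of (A[2][0] + B[0][1] = 7 + -1 = 6, A[2][1] + B[1][1] = 9 + 8 = 17, A[2][2] + B[2][1] = -4 + 7 = 3) = 3 (attained at k = 2)
  C[2][2] = min over k of (A[2][0] + B[0][2] = 7 + 4 = 11, A[2][1] + B[1][2] = 9 + 8 = 17, A[2][2] + B[2][2] = -4 + -5 = -9) = -9 (attained at k = 2)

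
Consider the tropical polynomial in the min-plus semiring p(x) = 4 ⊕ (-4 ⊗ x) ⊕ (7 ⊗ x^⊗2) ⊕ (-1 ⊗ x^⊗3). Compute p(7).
p(7) = 3

A tropical monomial a ⊗ x^⊗i evaluates to a + i · x. Evaluating each term at x = 7:
  Term 0 contributes 4 + 0 · 7 = 4
  Term 1 contributes -4 + 1 · 7 = 3
  Term 2 contributes 7 + 2 · 7 = 21
  Term 3 contributes -1 + 3 · 7 = 20
p(7) = ⊕ of these = min[4, 3, 21, 20] = 3.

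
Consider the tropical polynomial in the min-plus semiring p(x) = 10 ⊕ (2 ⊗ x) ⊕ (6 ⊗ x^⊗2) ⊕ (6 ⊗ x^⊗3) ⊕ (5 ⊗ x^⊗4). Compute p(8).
p(8) = 10

A tropical monomial a ⊗ x^⊗i evaluates to a + i · x. Evaluating each term at x = 8:
  Term 0 contributes 10 + 0 · 8 = 10
  Term 1 contributes 2 + 1 · 8 = 10
  Term 2 contributes 6 + 2 · 8 = 22
  Term 3 contributes 6 + 3 · 8 = 30
  Term 4 contributes 5 + 4 · 8 = 37
p(8) = ⊕ of these = min[10, 10, 22, 30, 37] = 10.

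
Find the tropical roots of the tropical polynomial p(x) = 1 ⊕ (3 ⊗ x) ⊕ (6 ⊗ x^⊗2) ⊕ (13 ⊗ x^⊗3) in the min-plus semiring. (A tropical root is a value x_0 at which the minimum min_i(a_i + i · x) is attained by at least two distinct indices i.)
Roots: {-7, -3, -2}

Each tropical root is a break point of the lower envelope of the lines y = a_i + i · x (there are 4 lines, with slopes 0, 1, ..., 3). Only the lines that attain the minimum somewhere contribute to roots; other lines are dominated. Here the surviving (envelope) indices are i = 3, i = 2, i = 1, i = 0.
Intersections between consecutive envelope lines give the roots: for adjacent envelope indices i < j the intersection is x = (a_i − a_j) / (j − i). Reading off the sorted break points: {-7, -3, -2}.
Verification: at each break x_0, at least two indices attain the minimum of min_i(a_i + i · x_0).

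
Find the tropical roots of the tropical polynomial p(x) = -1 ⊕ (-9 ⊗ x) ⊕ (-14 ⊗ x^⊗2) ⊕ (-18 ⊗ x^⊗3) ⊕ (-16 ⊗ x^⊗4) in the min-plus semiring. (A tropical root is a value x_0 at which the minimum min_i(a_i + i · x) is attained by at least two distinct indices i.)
Roots: {-2, 4, 5, 8}

Each tropical root is a break point of the lower envelope of the lines y = a_i + i · x (there are 5 lines, with slopes 0, 1, ..., 4). Only the lines that attain the minimum somewhere contribute to roots; other lines are dominated. Here the surviving (envelope) indices are i = 4, i = 3, i = 2, i = 1, i = 0.
Intersections between consecutive envelope lines give the roots: for adjacent envelope indices i < j the intersection is x = (a_i − a_j) / (j − i). Reading off the sorted break points: {-2, 4, 5, 8}.
Verification: at each break x_0, at least two indices attain the minimum of min_i(a_i + i · x_0).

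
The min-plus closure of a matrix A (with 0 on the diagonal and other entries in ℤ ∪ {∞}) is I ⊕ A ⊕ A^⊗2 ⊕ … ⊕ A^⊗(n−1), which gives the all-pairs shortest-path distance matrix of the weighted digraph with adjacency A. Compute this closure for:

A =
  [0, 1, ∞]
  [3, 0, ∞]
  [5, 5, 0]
Closure =
  [0, 1, ∞]
  [3, 0, ∞]
  [5, 5, 0]

This is the Floyd-Warshall all-pairs shortest-path computation. For each intermediate vertex k = 0, 1, …, 2, update dist[i][j] ← min(dist[i][j], dist[i][k] + dist[k][j]). The final matrix gives, for each (i, j), the minimum total weight of any directed path from i to j (possibly empty when i = j).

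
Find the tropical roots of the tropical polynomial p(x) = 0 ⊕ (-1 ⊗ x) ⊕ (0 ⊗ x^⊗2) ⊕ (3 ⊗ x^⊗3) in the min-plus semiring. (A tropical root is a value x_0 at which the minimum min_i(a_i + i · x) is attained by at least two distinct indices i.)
Roots: {-3, -1, 1}

Each tropical root is a break point of the lower envelope of the lines y = a_i + i · x (there are 4 lines, with slopes 0, 1, ..., 3). Only the lines that attain the minimum somewhere contribute to roots; other lines are dominated. Here the surviving (envelope) indices are i = 3, i = 2, i = 1, i = 0.
Intersections between consecutive envelope lines give the roots: for adjacent envelope indices i < j the intersection is x = (a_i − a_j) / (j − i). Reading off the sorted break points: {-3, -1, 1}.
Verification: at each break x_0, at least two indices attain the minimum of min_i(a_i + i · x_0).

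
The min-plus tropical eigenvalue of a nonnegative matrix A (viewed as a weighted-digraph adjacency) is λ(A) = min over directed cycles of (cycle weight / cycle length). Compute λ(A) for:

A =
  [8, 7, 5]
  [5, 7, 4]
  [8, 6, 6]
λ(A) = 5

Enumerate directed cycles and compute their means (weight / length). Sample:
  cycle 0 → 0: weight = 8, length = 1, mean = 8/1 ≈ 8.000
  cycle 1 → 1: weight = 7, length = 1, mean = 7/1 ≈ 7.000
  cycle 2 → 2: weight = 6, length = 1, mean = 6/1 ≈ 6.000
  cycle 0 → 1 → 0: weight = 12, length = 2, mean = 12/2 ≈ 6.000
  cycle 0 → 2 → 0: weight = 13, length = 2, mean = 13/2 ≈ 6.500
  cycle 1 → 0 → 1: weight = 12, length = 2, mean = 12/2 ≈ 6.000
Minimum mean = 5.000, attained e.g. along the cycle 1 → 2 → 1 with weight 10 and length 2. So λ(A) = 10/2 = 5.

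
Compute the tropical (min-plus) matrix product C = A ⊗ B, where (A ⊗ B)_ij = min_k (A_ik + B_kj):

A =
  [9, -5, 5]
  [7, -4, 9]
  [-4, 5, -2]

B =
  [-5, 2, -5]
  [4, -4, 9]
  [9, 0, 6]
A ⊗ B =
  [-1, -9, 4]
  [0, -8, 2]
  [-9, -2, -9]

Apply the min-plus product entry-by-entry:
  C[0][0] = min over k of (A[0][0] + B[0][0] = 9 + -5 = 4, A[0][1] + B[1][0] = -5 + 4 = -1, A[0][2] + B[2][0] = 5 + 9 = 14) = -1 (attained at k = 1)
  C[0][1] = min over k of (A[0][0] + B[0][1] = 9 + 2 = 11, A[0][1] + B[1][1] = -5 + -4 = -9, A[0][2] + B[2][1] = 5 + 0 = 5) = -9 (attained at k = 1)
  C[0][2] = min over k of (A[0][0] + B[0][2] = 9 + -5 = 4, A[0][1] + B[1][2] = -5 + 9 = 4, A[0][2] + B[2][2] = 5 + 6 = 11) = 4 (attained at k = 0)
  C[1][0] = min over k of (A[1][0] + B[0][0] = 7 + -5 = 2, A[1][1] + B[1][0] = -4 + 4 = 0, A[1][2] + B[2][0] = 9 + 9 = 18) = 0 (attained at k = 1)
  C[1][1] = min over k of (A[1][0] + B[0][1] = 7 + 2 = 9, A[1][1] + B[1][1] = -4 + -4 = -8, A[1][2] + B[2][1] = 9 + 0 = 9) = -8 (attained at k = 1)
  C[1][2] = min over k of (A[1][0] + B[0][2] = 7 + -5 = 2, A[1][1] + B[1][2] = -4 + 9 = 5, A[1][2] + B[2][2] = 9 + 6 = 15) = 2 (attained at k = 0)
  C[2][0] = min over k of (A[2][0] + B[0][0] = -4 + -5 = -9, A[2][1] + B[1][0] = 5 + 4 = 9, A[2][2] + B[2][0] = -2 + 9 = 7) = -9 (attained at k = 0)
  C[2][1] = min over k of (A[2][0] + B[0][1] = -4 + 2 = -2, A[2][1] + B[1][1] = 5 + -4 = 1, A[2][2] + B[2][1] = -2 + 0 = -2) = -2 (attained at k = 0)
  C[2][2] = min over k of (A[2][0] + B[0][2] = -4 + -5 = -9, A[2][1] + B[1][2] = 5 + 9 = 14, A[2][2] + B[2][2] = -2 + 6 = 4) = -9 (attained at k = 0)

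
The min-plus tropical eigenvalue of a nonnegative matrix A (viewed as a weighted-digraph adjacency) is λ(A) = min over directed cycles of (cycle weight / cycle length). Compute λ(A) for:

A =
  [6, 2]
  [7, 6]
λ(A) = 9/2

Enumerate directed cycles and compute their means (weight / length). Sample:
  cycle 0 → 0: weight = 6, length = 1, mean = 6/1 ≈ 6.000
  cycle 1 → 1: weight = 6, length = 1, mean = 6/1 ≈ 6.000
  cycle 0 → 1 → 0: weight = 9, length = 2, mean = 9/2 ≈ 4.500
  cycle 1 → 0 → 1: weight = 9, length = 2, mean = 9/2 ≈ 4.500
Minimum mean = 4.500, attained e.g. along the cycle 0 → 1 → 0 with weight 9 and length 2. So λ(A) = 9/2 = 9/2.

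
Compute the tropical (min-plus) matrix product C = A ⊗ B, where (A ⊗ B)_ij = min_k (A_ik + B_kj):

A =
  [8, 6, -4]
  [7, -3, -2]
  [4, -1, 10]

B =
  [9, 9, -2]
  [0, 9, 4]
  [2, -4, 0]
A ⊗ B =
  [-2, -8, -4]
  [-3, -6, -2]
  [-1, 6, 2]

Apply the min-plus product entry-by-entry:
  C[0][0] = min over k of (A[0][0] + B[0][0] = 8 + 9 = 17, A[0][1] + B[1][0] = 6 + 0 = 6, A[0][2] + B[2][0] = -4 + 2 = -2) = -2 (attained at k = 2)
  C[0][1] = min over k of (A[0][0] + B[0][1] = 8 + 9 = 17, A[0][1] + B[1][1] = 6 + 9 = 15, A[0][2] + B[2][1] = -4 + -4 = -8) = -8 (attained at k = 2)
  C[0][2] = min over k of (A[0][0] + B[0][2] = 8 + -2 = 6, A[0][1] + B[1][2] = 6 + 4 = 10, A[0][2] + B[2][2] = -4 + 0 = -4) = -4 (attained at k = 2)
  C[1][0] = min over k of (A[1][0] + B[0][0] = 7 + 9 = 16, A[1][1] + B[1][0] = -3 + 0 = -3, A[1][2] + B[2][0] = -2 + 2 = 0) = -3 (attained at k = 1)
  C[1][1] = min over k of (A[1][0] + B[0][1] = 7 + 9 = 16, A[1][1] + B[1][1] = -3 + 9 = 6, A[1][2] + B[2][1] = -2 + -4 = -6) = -6 (attained at k = 2)
  C[1][2] = min over k of (A[1][0] + B[0][2] = 7 + -2 = 5, A[1][1] + B[1][2] = -3 + 4 = 1, A[1][2] + B[2][2] = -2 + 0 = -2) = -2 (attained at k = 2)
  C[2][0] = min over k of (A[2][0] + B[0][0] = 4 + 9 = 13, A[2][1] + B[1][0] = -1 + 0 = -1, A[2][2] + B[2][0] = 10 + 2 = 12) = -1 (attained at k = 1)
  C[2][1] = min over k of (A[2][0] + B[0][1] = 4 + 9 = 13, A[2][1] + B[1][1] = -1 + 9 = 8, A[2][2] + B[2][1] = 10 + -4 = 6) = 6 (attained at k = 2)
  C[2][2] = min over k of (A[2][0] + B[0][2] = 4 + -2 = 2, A[2][1] + B[1][2] = -1 + 4 = 3, A[2][2] + B[2][2] = 10 + 0 = 10) = 2 (attained at k = 0)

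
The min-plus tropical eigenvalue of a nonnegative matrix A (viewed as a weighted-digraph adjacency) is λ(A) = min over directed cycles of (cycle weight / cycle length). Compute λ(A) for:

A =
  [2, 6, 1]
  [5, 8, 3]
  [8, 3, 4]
λ(A) = 2

Enumerate directed cycles and compute their means (weight / length). Sample:
  cycle 0 → 0: weight = 2, length = 1, mean = 2/1 ≈ 2.000
  cycle 1 → 1: weight = 8, length = 1, mean = 8/1 ≈ 8.000
  cycle 2 → 2: weight = 4, length = 1, mean = 4/1 ≈ 4.000
  cycle 0 → 1 → 0: weight = 11, length = 2, mean = 11/2 ≈ 5.500
  cycle 0 → 2 → 0: weight = 9, length = 2, mean = 9/2 ≈ 4.500
  cycle 1 → 0 → 1: weight = 11, length = 2, mean = 11/2 ≈ 5.500
Minimum mean = 2.000, attained e.g. along the cycle 0 → 0 with weight 2 and length 1. So λ(A) = 2/1 = 2.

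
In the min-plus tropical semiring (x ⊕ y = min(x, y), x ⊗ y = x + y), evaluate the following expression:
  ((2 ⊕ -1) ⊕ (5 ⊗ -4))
((2 ⊕ -1) ⊕ (5 ⊗ -4)) = -1

Expand innermost to outermost. Recall ⊕ takes the minimum of its arguments and ⊗ takes their sum. Working out the expression ((2 ⊕ -1) ⊕ (5 ⊗ -4)) gives -1.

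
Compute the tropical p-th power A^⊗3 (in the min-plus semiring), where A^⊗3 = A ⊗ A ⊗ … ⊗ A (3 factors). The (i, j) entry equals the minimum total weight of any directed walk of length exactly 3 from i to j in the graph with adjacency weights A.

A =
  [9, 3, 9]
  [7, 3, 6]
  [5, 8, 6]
A^⊗3 =
  [13, 9, 12]
  [13, 9, 12]
  [15, 11, 14]

Each entry (A^⊗3)_ij equals the minimum over all length-3 walks i = v_0 → v_1 → … → v_3 = j of Σ_t A[v_t][v_{t+1}]. For example, for (i, j) = (0, 2) we minimise over 9 possible intermediate vertex sequences; the minimum is 12, attained along the walk 0 → 1 → 1 → 2.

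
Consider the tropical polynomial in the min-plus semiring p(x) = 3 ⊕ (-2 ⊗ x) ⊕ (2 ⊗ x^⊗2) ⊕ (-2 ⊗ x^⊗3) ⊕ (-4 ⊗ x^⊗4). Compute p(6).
p(6) = 3

A tropical monomial a ⊗ x^⊗i evaluates to a + i · x. Evaluating each term at x = 6:
  Term 0 contributes 3 + 0 · 6 = 3
  Term 1 contributes -2 + 1 · 6 = 4
  Term 2 contributes 2 + 2 · 6 = 14
  Term 3 contributes -2 + 3 · 6 = 16
  Term 4 contributes -4 + 4 · 6 = 20
p(6) = ⊕ of these = min[3, 4, 14, 16, 20] = 3.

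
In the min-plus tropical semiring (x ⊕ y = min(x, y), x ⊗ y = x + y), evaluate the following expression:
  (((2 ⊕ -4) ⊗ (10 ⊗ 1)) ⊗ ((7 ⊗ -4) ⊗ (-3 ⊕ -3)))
(((2 ⊕ -4) ⊗ (10 ⊗ 1)) ⊗ ((7 ⊗ -4) ⊗ (-3 ⊕ -3))) = 7

Expand innermost to outermost. Recall ⊕ takes the minimum of its arguments and ⊗ takes their sum. Working out the expression (((2 ⊕ -4) ⊗ (10 ⊗ 1)) ⊗ ((7 ⊗ -4) ⊗ (-3 ⊕ -3))) gives 7.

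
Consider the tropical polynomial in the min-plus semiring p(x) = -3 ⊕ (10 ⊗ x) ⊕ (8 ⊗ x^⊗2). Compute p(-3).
p(-3) = -3

A tropical monomial a ⊗ x^⊗i evaluates to a + i · x. Evaluating each term at x = -3:
  Term 0 contributes -3 + 0 · -3 = -3
  Term 1 contributes 10 + 1 · -3 = 7
  Term 2 contributes 8 + 2 · -3 = 2
p(-3) = ⊕ of these = min[-3, 7, 2] = -3.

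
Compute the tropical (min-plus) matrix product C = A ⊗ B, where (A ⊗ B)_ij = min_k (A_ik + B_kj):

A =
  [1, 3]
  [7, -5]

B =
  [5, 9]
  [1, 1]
A ⊗ B =
  [4, 4]
  [-4, -4]

Apply the min-plus product entry-by-entry:
  C[0][0] = min over k of (A[0][0] + B[0][0] = 1 + 5 = 6, A[0][1] + B[1][0] = 3 + 1 = 4) = 4 (attained at k = 1)
  C[0][1] = min over k of (A[0][0] + B[0][1] = 1 + 9 = 10, A[0][1] + B[1][1] = 3 + 1 = 4) = 4 (attained at k = 1)
  C[1][0] = min over k of (A[1][0] + B[0][0] = 7 + 5 = 12, A[1][1] + B[1][0] = -5 + 1 = -4) = -4 (attained at k = 1)
  C[1][1] = min over k of (A[1][0] + B[0][1] = 7 + 9 = 16, A[1][1] + B[1][1] = -5 + 1 = -4) = -4 (attained at k = 1)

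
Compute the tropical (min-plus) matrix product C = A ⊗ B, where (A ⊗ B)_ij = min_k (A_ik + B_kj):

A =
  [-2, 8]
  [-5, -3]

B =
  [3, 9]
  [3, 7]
A ⊗ B =
  [1, 7]
  [-2, 4]

Apply the min-plus product entry-by-entry:
  C[0][0] = min over k of (A[0][0] + B[0][0] = -2 + 3 = 1, A[0][1] + B[1][0] = 8 + 3 = 11) = 1 (attained at k = 0)
  C[0][1] = min over k of (A[0][0] + B[0][1] = -2 + 9 = 7, A[0][1] + B[1][1] = 8 + 7 = 15) = 7 (attained at k = 0)
  C[1][0] = min over k of (A[1][0] + B[0][0] = -5 + 3 = -2, A[1][1] + B[1][0] = -3 + 3 = 0) = -2 (attained at k = 0)
  C[1][1] = min over k of (A[1][0] + B[0][1] = -5 + 9 = 4, A[1][1] + B[1][1] = -3 + 7 = 4) = 4 (attained at k = 0)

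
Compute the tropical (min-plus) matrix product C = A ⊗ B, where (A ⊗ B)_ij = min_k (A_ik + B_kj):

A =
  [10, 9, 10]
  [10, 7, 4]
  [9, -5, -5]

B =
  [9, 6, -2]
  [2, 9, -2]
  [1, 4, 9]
A ⊗ B =
  [11, 14, 7]
  [5, 8, 5]
  [-4, -1, -7]

Apply the min-plus product entry-by-entry:
  C[0][0] = min over k of (A[0][0] + B[0][0] = 10 + 9 = 19, A[0][1] + B[1][0] = 9 + 2 = 11, A[0][2] + B[2][0] = 10 + 1 = 11) = 11 (attained at k = 1)
  C[0][1] = min over k of (A[0][0] + B[0][1] = 10 + 6 = 16, A[0][1] + B[1][1] = 9 + 9 = 18, A[0][2] + B[2][1] = 10 + 4 = 14) = 14 (attained at k = 2)
  C[0][2] = min over k of (A[0][0] + B[0][2] = 10 + -2 = 8, A[0][1] + B[1][2] = 9 + -2 = 7, A[0][2] + B[2][2] = 10 + 9 = 19) = 7 (attained at k = 1)
  C[1][0] = min over k of (A[1][0] + B[0][0] = 10 + 9 = 19, A[1][1] + B[1][0] = 7 + 2 = 9, A[1][2] + B[2][0] = 4 + 1 = 5) = 5 (attained at k = 2)
  C[1][1] = min over k of (A[1][0] + B[0][1] = 10 + 6 = 16, A[1][1] + B[1][1] = 7 + 9 = 16, A[1][2] + B[2][1] = 4 + 4 = 8) = 8 (attained at k = 2)
  C[1][2] = min over k of (A[1][0] + B[0][2] = 10 + -2 = 8, A[1][1] + B[1][2] = 7 + -2 = 5, A[1][2] + B[2][2] = 4 + 9 = 13) = 5 (attained at k = 1)
  C[2][0] = min over k of (A[2][0] + B[0][0] = 9 + 9 = 18, A[2][1] + B[1][0] = -5 + 2 = -3, A[2][2] + B[2][0] = -5 + 1 = -4) = -4 (attained at k = 2)
  C[2][1] = min over k of (A[2][0] + B[0][1] = 9 + 6 = 15, A[2][1] + B[1][1] = -5 + 9 = 4, A[2][2] + B[2][1] = -5 + 4 = -1) = -1 (attained at k = 2)
  C[2][2] = min over k of (A[2][0] + B[0][2] = 9 + -2 = 7, A[2][1] + B[1][2] = -5 + -2 = -7, A[2][2] + B[2][2] = -5 + 9 = 4) = -7 (attained at k = 1)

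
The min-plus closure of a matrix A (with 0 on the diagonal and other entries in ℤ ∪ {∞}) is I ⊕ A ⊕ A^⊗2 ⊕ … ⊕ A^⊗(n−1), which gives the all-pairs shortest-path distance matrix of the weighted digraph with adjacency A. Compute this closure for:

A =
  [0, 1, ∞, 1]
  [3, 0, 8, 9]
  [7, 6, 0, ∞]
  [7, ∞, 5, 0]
Closure =
  [0, 1, 6, 1]
  [3, 0, 8, 4]
  [7, 6, 0, 8]
  [7, 8, 5, 0]

This is the Floyd-Warshall all-pairs shortest-path computation. For each intermediate vertex k = 0, 1, …, 3, update dist[i][j] ← min(dist[i][j], dist[i][k] + dist[k][j]). The final matrix gives, for each (i, j), the minimum total weight of any directed path from i to j (possibly empty when i = j).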